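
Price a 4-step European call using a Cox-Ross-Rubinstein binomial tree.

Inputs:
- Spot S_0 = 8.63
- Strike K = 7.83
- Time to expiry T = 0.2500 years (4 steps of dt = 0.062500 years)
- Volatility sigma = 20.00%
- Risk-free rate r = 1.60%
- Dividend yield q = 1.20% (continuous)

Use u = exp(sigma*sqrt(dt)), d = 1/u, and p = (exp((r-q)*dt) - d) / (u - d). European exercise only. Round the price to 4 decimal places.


dt = T/N = 0.062500
u = exp(sigma*sqrt(dt)) = 1.051271; d = 1/u = 0.951229
p = (exp((r-q)*dt) - d) / (u - d) = 0.490002
Discount per step: exp(-r*dt) = 0.999000
Stock lattice S(k, i) with i counting down-moves:
  k=0: S(0,0) = 8.6300
  k=1: S(1,0) = 9.0725; S(1,1) = 8.2091
  k=2: S(2,0) = 9.5376; S(2,1) = 8.6300; S(2,2) = 7.8087
  k=3: S(3,0) = 10.0266; S(3,1) = 9.0725; S(3,2) = 8.2091; S(3,3) = 7.4279
  k=4: S(4,0) = 10.5407; S(4,1) = 9.5376; S(4,2) = 8.6300; S(4,3) = 7.8087; S(4,4) = 7.0656
Terminal payoffs V(N, i) = max(S_T - K, 0):
  V(4,0) = 2.710706; V(4,1) = 1.707625; V(4,2) = 0.800000; V(4,3) = 0.000000; V(4,4) = 0.000000
Backward induction: V(k, i) = exp(-r*dt) * [p * V(k+1, i) + (1-p) * V(k+1, i+1)].
  V(3,0) = exp(-r*dt) * [p*2.710706 + (1-p)*1.707625] = 2.196938
  V(3,1) = exp(-r*dt) * [p*1.707625 + (1-p)*0.800000] = 1.243494
  V(3,2) = exp(-r*dt) * [p*0.800000 + (1-p)*0.000000] = 0.391610
  V(3,3) = exp(-r*dt) * [p*0.000000 + (1-p)*0.000000] = 0.000000
  V(2,0) = exp(-r*dt) * [p*2.196938 + (1-p)*1.243494] = 1.708974
  V(2,1) = exp(-r*dt) * [p*1.243494 + (1-p)*0.391610] = 0.808226
  V(2,2) = exp(-r*dt) * [p*0.391610 + (1-p)*0.000000] = 0.191698
  V(1,0) = exp(-r*dt) * [p*1.708974 + (1-p)*0.808226] = 1.248345
  V(1,1) = exp(-r*dt) * [p*0.808226 + (1-p)*0.191698] = 0.493304
  V(0,0) = exp(-r*dt) * [p*1.248345 + (1-p)*0.493304] = 0.862413

Answer: Price = V(0,0) = 0.8624


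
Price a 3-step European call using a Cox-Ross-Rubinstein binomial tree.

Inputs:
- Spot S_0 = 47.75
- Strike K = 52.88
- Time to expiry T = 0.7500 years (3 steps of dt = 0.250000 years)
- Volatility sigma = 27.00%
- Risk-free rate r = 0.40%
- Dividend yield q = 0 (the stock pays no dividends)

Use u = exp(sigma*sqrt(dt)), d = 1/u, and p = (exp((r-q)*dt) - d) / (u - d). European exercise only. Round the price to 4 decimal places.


dt = T/N = 0.250000
u = exp(sigma*sqrt(dt)) = 1.144537; d = 1/u = 0.873716
p = (exp((r-q)*dt) - d) / (u - d) = 0.469995
Discount per step: exp(-r*dt) = 0.999000
Stock lattice S(k, i) with i counting down-moves:
  k=0: S(0,0) = 47.7500
  k=1: S(1,0) = 54.6516; S(1,1) = 41.7199
  k=2: S(2,0) = 62.5508; S(2,1) = 47.7500; S(2,2) = 36.4514
  k=3: S(3,0) = 71.5917; S(3,1) = 54.6516; S(3,2) = 41.7199; S(3,3) = 31.8481
Terminal payoffs V(N, i) = max(S_T - K, 0):
  V(3,0) = 18.711694; V(3,1) = 1.771631; V(3,2) = 0.000000; V(3,3) = 0.000000
Backward induction: V(k, i) = exp(-r*dt) * [p * V(k+1, i) + (1-p) * V(k+1, i+1)].
  V(2,0) = exp(-r*dt) * [p*18.711694 + (1-p)*1.771631] = 9.723656
  V(2,1) = exp(-r*dt) * [p*1.771631 + (1-p)*0.000000] = 0.831827
  V(2,2) = exp(-r*dt) * [p*0.000000 + (1-p)*0.000000] = 0.000000
  V(1,0) = exp(-r*dt) * [p*9.723656 + (1-p)*0.831827] = 5.005938
  V(1,1) = exp(-r*dt) * [p*0.831827 + (1-p)*0.000000] = 0.390564
  V(0,0) = exp(-r*dt) * [p*5.005938 + (1-p)*0.390564] = 2.557210

Answer: Price = V(0,0) = 2.5572


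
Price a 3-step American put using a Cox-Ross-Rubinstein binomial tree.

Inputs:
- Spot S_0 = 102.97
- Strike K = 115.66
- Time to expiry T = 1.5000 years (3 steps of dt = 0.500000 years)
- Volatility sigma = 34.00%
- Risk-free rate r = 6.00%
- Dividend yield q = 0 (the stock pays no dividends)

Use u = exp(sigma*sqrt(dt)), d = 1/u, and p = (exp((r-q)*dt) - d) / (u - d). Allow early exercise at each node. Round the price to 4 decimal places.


Answer: Price = V(0,0) = 20.6768

Derivation:
dt = T/N = 0.500000
u = exp(sigma*sqrt(dt)) = 1.271778; d = 1/u = 0.786300
p = (exp((r-q)*dt) - d) / (u - d) = 0.502915
Discount per step: exp(-r*dt) = 0.970446
Stock lattice S(k, i) with i counting down-moves:
  k=0: S(0,0) = 102.9700
  k=1: S(1,0) = 130.9550; S(1,1) = 80.9654
  k=2: S(2,0) = 166.5458; S(2,1) = 102.9700; S(2,2) = 63.6631
  k=3: S(3,0) = 211.8094; S(3,1) = 130.9550; S(3,2) = 80.9654; S(3,3) = 50.0583
Terminal payoffs V(N, i) = max(K - S_T, 0):
  V(3,0) = 0.000000; V(3,1) = 0.000000; V(3,2) = 34.694642; V(3,3) = 65.601678
Backward induction: V(k, i) = exp(-r*dt) * [p * V(k+1, i) + (1-p) * V(k+1, i+1)]; then take max(V_cont, immediate exercise) for American.
  V(2,0) = exp(-r*dt) * [p*0.000000 + (1-p)*0.000000] = 0.000000; exercise = 0.000000; V(2,0) = max -> 0.000000
  V(2,1) = exp(-r*dt) * [p*0.000000 + (1-p)*34.694642] = 16.736492; exercise = 12.690000; V(2,1) = max -> 16.736492
  V(2,2) = exp(-r*dt) * [p*34.694642 + (1-p)*65.601678] = 48.578633; exercise = 51.996903; V(2,2) = max -> 51.996903
  V(1,0) = exp(-r*dt) * [p*0.000000 + (1-p)*16.736492] = 8.073585; exercise = 0.000000; V(1,0) = max -> 8.073585
  V(1,1) = exp(-r*dt) * [p*16.736492 + (1-p)*51.996903] = 33.251269; exercise = 34.694642; V(1,1) = max -> 34.694642
  V(0,0) = exp(-r*dt) * [p*8.073585 + (1-p)*34.694642] = 20.676816; exercise = 12.690000; V(0,0) = max -> 20.676816


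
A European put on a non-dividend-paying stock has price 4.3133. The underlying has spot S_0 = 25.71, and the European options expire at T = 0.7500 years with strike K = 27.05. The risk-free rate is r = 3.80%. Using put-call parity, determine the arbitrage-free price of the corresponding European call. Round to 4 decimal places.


Answer: Call price = 3.7333

Derivation:
Put-call parity: C - P = S_0 * exp(-qT) - K * exp(-rT).
S_0 * exp(-qT) = 25.7100 * 1.00000000 = 25.71000000
K * exp(-rT) = 27.0500 * 0.97190229 = 26.28995706
C = P + S*exp(-qT) - K*exp(-rT)
C = 4.3133 + 25.71000000 - 26.28995706 = 3.7333


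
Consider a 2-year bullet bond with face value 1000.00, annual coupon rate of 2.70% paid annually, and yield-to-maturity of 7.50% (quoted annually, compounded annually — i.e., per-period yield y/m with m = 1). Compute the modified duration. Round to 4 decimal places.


Coupon per period c = face * coupon_rate / m = 27.000000
Periods per year m = 1; per-period yield y/m = 0.075000
Number of cashflows N = 2
Cashflows (t years, CF_t, discount factor 1/(1+y/m)^(m*t), PV):
  t = 1.0000: CF_t = 27.000000, DF = 0.930233, PV = 25.116279
  t = 2.0000: CF_t = 1027.000000, DF = 0.865333, PV = 888.696593
Price P = sum_t PV_t = 913.812872
First compute Macaulay numerator sum_t t * PV_t:
  t * PV_t at t = 1.0000: 25.116279
  t * PV_t at t = 2.0000: 1777.393186
Macaulay duration D = 1802.509465 / 913.812872 = 1.972515
Modified duration = D / (1 + y/m) = 1.972515 / (1 + 0.075000) = 1.834898

Answer: Modified duration = 1.8349


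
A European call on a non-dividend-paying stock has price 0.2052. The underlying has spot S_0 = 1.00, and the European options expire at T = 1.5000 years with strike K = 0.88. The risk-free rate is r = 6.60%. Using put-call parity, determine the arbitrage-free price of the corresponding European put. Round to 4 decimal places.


Put-call parity: C - P = S_0 * exp(-qT) - K * exp(-rT).
S_0 * exp(-qT) = 1.0000 * 1.00000000 = 1.00000000
K * exp(-rT) = 0.8800 * 0.90574271 = 0.79705358
P = C - S*exp(-qT) + K*exp(-rT)
P = 0.2052 - 1.00000000 + 0.79705358 = 0.0023

Answer: Put price = 0.0023


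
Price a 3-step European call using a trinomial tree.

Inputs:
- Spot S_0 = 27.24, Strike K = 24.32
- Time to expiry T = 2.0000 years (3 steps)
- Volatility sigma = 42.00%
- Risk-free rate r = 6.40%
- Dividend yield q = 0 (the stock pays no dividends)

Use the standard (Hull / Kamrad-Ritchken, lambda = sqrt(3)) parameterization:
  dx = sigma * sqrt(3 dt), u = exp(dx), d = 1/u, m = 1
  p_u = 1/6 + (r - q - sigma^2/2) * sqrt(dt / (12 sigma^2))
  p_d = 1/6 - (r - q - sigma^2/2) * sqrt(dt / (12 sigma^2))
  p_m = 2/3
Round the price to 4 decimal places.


Answer: Price = V(0,0) = 8.9325

Derivation:
dt = T/N = 0.666667; dx = sigma*sqrt(3*dt) = 0.593970
u = exp(dx) = 1.811164; d = 1/u = 0.552131
p_u = 0.153086, p_m = 0.666667, p_d = 0.180248
Discount per step: exp(-r*dt) = 0.958231
Stock lattice S(k, j) with j the centered position index:
  k=0: S(0,+0) = 27.2400
  k=1: S(1,-1) = 15.0401; S(1,+0) = 27.2400; S(1,+1) = 49.3361
  k=2: S(2,-2) = 8.3041; S(2,-1) = 15.0401; S(2,+0) = 27.2400; S(2,+1) = 49.3361; S(2,+2) = 89.3558
  k=3: S(3,-3) = 4.5849; S(3,-2) = 8.3041; S(3,-1) = 15.0401; S(3,+0) = 27.2400; S(3,+1) = 49.3361; S(3,+2) = 89.3558; S(3,+3) = 161.8380
Terminal payoffs V(N, j) = max(S_T - K, 0):
  V(3,-3) = 0.000000; V(3,-2) = 0.000000; V(3,-1) = 0.000000; V(3,+0) = 2.920000; V(3,+1) = 25.016106; V(3,+2) = 65.035775; V(3,+3) = 137.517957
Backward induction: V(k, j) = exp(-r*dt) * [p_u * V(k+1, j+1) + p_m * V(k+1, j) + p_d * V(k+1, j-1)]
  V(2,-2) = exp(-r*dt) * [p_u*0.000000 + p_m*0.000000 + p_d*0.000000] = 0.000000
  V(2,-1) = exp(-r*dt) * [p_u*2.920000 + p_m*0.000000 + p_d*0.000000] = 0.428339
  V(2,+0) = exp(-r*dt) * [p_u*25.016106 + p_m*2.920000 + p_d*0.000000] = 5.535005
  V(2,+1) = exp(-r*dt) * [p_u*65.035775 + p_m*25.016106 + p_d*2.920000] = 26.025332
  V(2,+2) = exp(-r*dt) * [p_u*137.517957 + p_m*65.035775 + p_d*25.016106] = 66.039647
  V(1,-1) = exp(-r*dt) * [p_u*5.535005 + p_m*0.428339 + p_d*0.000000] = 1.085570
  V(1,+0) = exp(-r*dt) * [p_u*26.025332 + p_m*5.535005 + p_d*0.428339] = 7.427550
  V(1,+1) = exp(-r*dt) * [p_u*66.039647 + p_m*26.025332 + p_d*5.535005] = 27.268966
  V(0,+0) = exp(-r*dt) * [p_u*27.268966 + p_m*7.427550 + p_d*1.085570] = 8.932494


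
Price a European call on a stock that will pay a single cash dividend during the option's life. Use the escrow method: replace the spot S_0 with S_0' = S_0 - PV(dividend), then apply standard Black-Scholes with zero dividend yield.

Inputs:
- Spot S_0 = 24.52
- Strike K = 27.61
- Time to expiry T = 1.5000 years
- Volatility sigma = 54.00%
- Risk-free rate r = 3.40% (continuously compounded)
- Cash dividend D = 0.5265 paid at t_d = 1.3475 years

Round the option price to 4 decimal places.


Answer: Price = 5.4567

Derivation:
PV(D) = D * exp(-r * t_d) = 0.5265 * 0.95521866 = 0.50292263
S_0' = S_0 - PV(D) = 24.5200 - 0.50292263 = 24.01707737
d1 = (ln(S_0'/K) + (r + sigma^2/2)*T) / (sigma*sqrt(T)) = 0.19699811
d2 = d1 - sigma*sqrt(T) = -0.46436412
exp(-rT) = 0.95027867
N(d1) = 0.57808549; N(d2) = 0.32119345
C = S_0' * N(d1) - K * exp(-rT) * N(d2) = 24.01707737 * 0.57808549 - 27.6100 * 0.95027867 * 0.32119345 = 5.4567


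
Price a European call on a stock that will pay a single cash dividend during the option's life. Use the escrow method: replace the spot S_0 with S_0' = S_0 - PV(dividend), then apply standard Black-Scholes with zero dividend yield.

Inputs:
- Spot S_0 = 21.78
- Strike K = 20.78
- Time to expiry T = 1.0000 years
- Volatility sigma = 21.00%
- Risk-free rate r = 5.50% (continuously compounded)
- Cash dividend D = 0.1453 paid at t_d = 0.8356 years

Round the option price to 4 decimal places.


PV(D) = D * exp(-r * t_d) = 0.1453 * 0.95508207 = 0.13877343
S_0' = S_0 - PV(D) = 21.7800 - 0.13877343 = 21.64122657
d1 = (ln(S_0'/K) + (r + sigma^2/2)*T) / (sigma*sqrt(T)) = 0.56028166
d2 = d1 - sigma*sqrt(T) = 0.35028166
exp(-rT) = 0.94648515
N(d1) = 0.71235633; N(d2) = 0.63693633
C = S_0' * N(d1) - K * exp(-rT) * N(d2) = 21.64122657 * 0.71235633 - 20.7800 * 0.94648515 * 0.63693633 = 2.8890

Answer: Price = 2.8890


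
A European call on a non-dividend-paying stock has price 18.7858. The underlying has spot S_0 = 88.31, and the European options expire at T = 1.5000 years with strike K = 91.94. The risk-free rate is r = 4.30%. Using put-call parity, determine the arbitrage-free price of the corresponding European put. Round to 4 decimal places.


Put-call parity: C - P = S_0 * exp(-qT) - K * exp(-rT).
S_0 * exp(-qT) = 88.3100 * 1.00000000 = 88.31000000
K * exp(-rT) = 91.9400 * 0.93753611 = 86.19707035
P = C - S*exp(-qT) + K*exp(-rT)
P = 18.7858 - 88.31000000 + 86.19707035 = 16.6729

Answer: Put price = 16.6729


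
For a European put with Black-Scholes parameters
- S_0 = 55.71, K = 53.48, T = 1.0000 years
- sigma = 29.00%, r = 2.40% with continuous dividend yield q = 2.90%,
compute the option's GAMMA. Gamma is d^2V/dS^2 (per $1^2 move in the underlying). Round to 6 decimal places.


d1 = 0.2686272821; d2 = -0.0213727179
phi(d1) = 0.3848048942; exp(-qT) = 0.9714164645; exp(-rT) = 0.9762857098
Gamma = exp(-qT) * phi(d1) / (S * sigma * sqrt(T)) = 0.9714164645 * 0.3848048942 / (55.7100 * 0.2900 * 1.0000000000) = 0.023137

Answer: Gamma = 0.023137


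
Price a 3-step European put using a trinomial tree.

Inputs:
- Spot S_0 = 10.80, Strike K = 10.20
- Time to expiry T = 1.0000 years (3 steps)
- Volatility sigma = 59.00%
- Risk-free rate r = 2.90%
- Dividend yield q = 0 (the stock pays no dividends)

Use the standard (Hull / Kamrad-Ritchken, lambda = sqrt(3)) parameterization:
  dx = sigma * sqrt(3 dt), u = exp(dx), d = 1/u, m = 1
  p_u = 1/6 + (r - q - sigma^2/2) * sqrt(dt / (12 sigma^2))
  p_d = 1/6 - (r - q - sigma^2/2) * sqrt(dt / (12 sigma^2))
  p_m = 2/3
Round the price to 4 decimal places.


dt = T/N = 0.333333; dx = sigma*sqrt(3*dt) = 0.590000
u = exp(dx) = 1.803988; d = 1/u = 0.554327
p_u = 0.125692, p_m = 0.666667, p_d = 0.207641
Discount per step: exp(-r*dt) = 0.990380
Stock lattice S(k, j) with j the centered position index:
  k=0: S(0,+0) = 10.8000
  k=1: S(1,-1) = 5.9867; S(1,+0) = 10.8000; S(1,+1) = 19.4831
  k=2: S(2,-2) = 3.3186; S(2,-1) = 5.9867; S(2,+0) = 10.8000; S(2,+1) = 19.4831; S(2,+2) = 35.1472
  k=3: S(3,-3) = 1.8396; S(3,-2) = 3.3186; S(3,-1) = 5.9867; S(3,+0) = 10.8000; S(3,+1) = 19.4831; S(3,+2) = 35.1472; S(3,+3) = 63.4052
Terminal payoffs V(N, j) = max(K - S_T, 0):
  V(3,-3) = 8.360404; V(3,-2) = 6.881390; V(3,-1) = 4.213265; V(3,+0) = 0.000000; V(3,+1) = 0.000000; V(3,+2) = 0.000000; V(3,+3) = 0.000000
Backward induction: V(k, j) = exp(-r*dt) * [p_u * V(k+1, j+1) + p_m * V(k+1, j) + p_d * V(k+1, j-1)]
  V(2,-2) = exp(-r*dt) * [p_u*4.213265 + p_m*6.881390 + p_d*8.360404] = 6.787204
  V(2,-1) = exp(-r*dt) * [p_u*0.000000 + p_m*4.213265 + p_d*6.881390] = 4.196937
  V(2,+0) = exp(-r*dt) * [p_u*0.000000 + p_m*0.000000 + p_d*4.213265] = 0.866432
  V(2,+1) = exp(-r*dt) * [p_u*0.000000 + p_m*0.000000 + p_d*0.000000] = 0.000000
  V(2,+2) = exp(-r*dt) * [p_u*0.000000 + p_m*0.000000 + p_d*0.000000] = 0.000000
  V(1,-1) = exp(-r*dt) * [p_u*0.866432 + p_m*4.196937 + p_d*6.787204] = 4.274643
  V(1,+0) = exp(-r*dt) * [p_u*0.000000 + p_m*0.866432 + p_d*4.196937] = 1.435138
  V(1,+1) = exp(-r*dt) * [p_u*0.000000 + p_m*0.000000 + p_d*0.866432] = 0.178176
  V(0,+0) = exp(-r*dt) * [p_u*0.178176 + p_m*1.435138 + p_d*4.274643] = 1.848788

Answer: Price = V(0,0) = 1.8488


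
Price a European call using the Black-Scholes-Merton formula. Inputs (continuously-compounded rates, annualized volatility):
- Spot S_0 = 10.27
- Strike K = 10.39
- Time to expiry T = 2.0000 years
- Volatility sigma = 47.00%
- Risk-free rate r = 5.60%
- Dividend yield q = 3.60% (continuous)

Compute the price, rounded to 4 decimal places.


Answer: Price = 2.5893

Derivation:
d1 = (ln(S/K) + (r - q + 0.5*sigma^2) * T) / (sigma * sqrt(T)) = 0.37504224
d2 = d1 - sigma * sqrt(T) = -0.28963813
exp(-rT) = 0.89404426; exp(-qT) = 0.93053090
C = S_0 * exp(-qT) * N(d1) - K * exp(-rT) * N(d2)
N(d1) = 0.64618548; N(d2) = 0.38604655
C = 10.2700 * 0.93053090 * 0.64618548 - 10.3900 * 0.89404426 * 0.38604655 = 2.5893


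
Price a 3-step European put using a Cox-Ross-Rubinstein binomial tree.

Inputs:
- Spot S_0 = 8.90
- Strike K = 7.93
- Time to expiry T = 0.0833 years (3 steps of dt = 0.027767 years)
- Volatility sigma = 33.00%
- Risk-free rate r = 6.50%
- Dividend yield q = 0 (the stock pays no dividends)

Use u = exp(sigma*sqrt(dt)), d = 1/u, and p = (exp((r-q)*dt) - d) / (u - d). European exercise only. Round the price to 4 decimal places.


Answer: Price = V(0,0) = 0.0469

Derivation:
dt = T/N = 0.027767
u = exp(sigma*sqrt(dt)) = 1.056529; d = 1/u = 0.946496
p = (exp((r-q)*dt) - d) / (u - d) = 0.502674
Discount per step: exp(-r*dt) = 0.998197
Stock lattice S(k, i) with i counting down-moves:
  k=0: S(0,0) = 8.9000
  k=1: S(1,0) = 9.4031; S(1,1) = 8.4238
  k=2: S(2,0) = 9.9347; S(2,1) = 8.9000; S(2,2) = 7.9731
  k=3: S(3,0) = 10.4963; S(3,1) = 9.4031; S(3,2) = 8.4238; S(3,3) = 7.5465
Terminal payoffs V(N, i) = max(K - S_T, 0):
  V(3,0) = 0.000000; V(3,1) = 0.000000; V(3,2) = 0.000000; V(3,3) = 0.383497
Backward induction: V(k, i) = exp(-r*dt) * [p * V(k+1, i) + (1-p) * V(k+1, i+1)].
  V(2,0) = exp(-r*dt) * [p*0.000000 + (1-p)*0.000000] = 0.000000
  V(2,1) = exp(-r*dt) * [p*0.000000 + (1-p)*0.000000] = 0.000000
  V(2,2) = exp(-r*dt) * [p*0.000000 + (1-p)*0.383497] = 0.190379
  V(1,0) = exp(-r*dt) * [p*0.000000 + (1-p)*0.000000] = 0.000000
  V(1,1) = exp(-r*dt) * [p*0.000000 + (1-p)*0.190379] = 0.094510
  V(0,0) = exp(-r*dt) * [p*0.000000 + (1-p)*0.094510] = 0.046918


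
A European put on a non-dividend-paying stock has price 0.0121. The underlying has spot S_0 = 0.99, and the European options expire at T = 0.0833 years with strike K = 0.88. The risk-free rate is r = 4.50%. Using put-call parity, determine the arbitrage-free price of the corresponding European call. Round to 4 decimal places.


Answer: Call price = 0.1254

Derivation:
Put-call parity: C - P = S_0 * exp(-qT) - K * exp(-rT).
S_0 * exp(-qT) = 0.9900 * 1.00000000 = 0.99000000
K * exp(-rT) = 0.8800 * 0.99625852 = 0.87670749
C = P + S*exp(-qT) - K*exp(-rT)
C = 0.0121 + 0.99000000 - 0.87670749 = 0.1254


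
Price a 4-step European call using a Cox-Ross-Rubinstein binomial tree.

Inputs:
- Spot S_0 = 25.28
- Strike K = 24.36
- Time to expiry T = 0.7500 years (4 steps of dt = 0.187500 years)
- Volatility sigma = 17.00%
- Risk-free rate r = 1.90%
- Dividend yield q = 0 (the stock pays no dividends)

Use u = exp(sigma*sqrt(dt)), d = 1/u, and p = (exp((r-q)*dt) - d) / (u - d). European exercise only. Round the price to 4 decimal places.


dt = T/N = 0.187500
u = exp(sigma*sqrt(dt)) = 1.076389; d = 1/u = 0.929032
p = (exp((r-q)*dt) - d) / (u - d) = 0.505824
Discount per step: exp(-r*dt) = 0.996444
Stock lattice S(k, i) with i counting down-moves:
  k=0: S(0,0) = 25.2800
  k=1: S(1,0) = 27.2111; S(1,1) = 23.4859
  k=2: S(2,0) = 29.2898; S(2,1) = 25.2800; S(2,2) = 21.8192
  k=3: S(3,0) = 31.5272; S(3,1) = 27.2111; S(3,2) = 23.4859; S(3,3) = 20.2707
  k=4: S(4,0) = 33.9355; S(4,1) = 29.2898; S(4,2) = 25.2800; S(4,3) = 21.8192; S(4,4) = 18.8321
Terminal payoffs V(N, i) = max(S_T - K, 0):
  V(4,0) = 9.575518; V(4,1) = 4.929758; V(4,2) = 0.920000; V(4,3) = 0.000000; V(4,4) = 0.000000
Backward induction: V(k, i) = exp(-r*dt) * [p * V(k+1, i) + (1-p) * V(k+1, i+1)].
  V(3,0) = exp(-r*dt) * [p*9.575518 + (1-p)*4.929758] = 7.253809
  V(3,1) = exp(-r*dt) * [p*4.929758 + (1-p)*0.920000] = 2.937749
  V(3,2) = exp(-r*dt) * [p*0.920000 + (1-p)*0.000000] = 0.463703
  V(3,3) = exp(-r*dt) * [p*0.000000 + (1-p)*0.000000] = 0.000000
  V(2,0) = exp(-r*dt) * [p*7.253809 + (1-p)*2.937749] = 5.102706
  V(2,1) = exp(-r*dt) * [p*2.937749 + (1-p)*0.463703] = 1.709036
  V(2,2) = exp(-r*dt) * [p*0.463703 + (1-p)*0.000000] = 0.233718
  V(1,0) = exp(-r*dt) * [p*5.102706 + (1-p)*1.709036] = 3.413455
  V(1,1) = exp(-r*dt) * [p*1.709036 + (1-p)*0.233718] = 0.976485
  V(0,0) = exp(-r*dt) * [p*3.413455 + (1-p)*0.976485] = 2.201307

Answer: Price = V(0,0) = 2.2013


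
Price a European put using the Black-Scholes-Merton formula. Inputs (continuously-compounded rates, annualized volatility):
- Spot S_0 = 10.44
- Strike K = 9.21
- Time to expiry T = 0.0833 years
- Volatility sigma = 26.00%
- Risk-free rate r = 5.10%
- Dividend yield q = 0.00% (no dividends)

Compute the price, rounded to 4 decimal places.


Answer: Price = 0.0126

Derivation:
d1 = (ln(S/K) + (r - q + 0.5*sigma^2) * T) / (sigma * sqrt(T)) = 1.76462754
d2 = d1 - sigma * sqrt(T) = 1.68958701
exp(-rT) = 0.99576071; exp(-qT) = 1.00000000
P = K * exp(-rT) * N(-d2) - S_0 * exp(-qT) * N(-d1)
N(-d1) = 0.03881319; N(-d2) = 0.04555350
P = 9.2100 * 0.99576071 * 0.04555350 - 10.4400 * 1.00000000 * 0.03881319 = 0.0126


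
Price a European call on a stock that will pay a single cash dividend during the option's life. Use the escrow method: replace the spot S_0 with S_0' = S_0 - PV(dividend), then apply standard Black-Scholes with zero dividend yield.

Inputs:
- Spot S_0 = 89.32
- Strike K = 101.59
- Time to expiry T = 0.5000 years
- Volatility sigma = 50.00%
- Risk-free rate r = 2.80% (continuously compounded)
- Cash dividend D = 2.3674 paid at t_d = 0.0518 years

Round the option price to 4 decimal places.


PV(D) = D * exp(-r * t_d) = 2.3674 * 0.99855065 = 2.36396881
S_0' = S_0 - PV(D) = 89.3200 - 2.36396881 = 86.95603119
d1 = (ln(S_0'/K) + (r + sigma^2/2)*T) / (sigma*sqrt(T)) = -0.22356596
d2 = d1 - sigma*sqrt(T) = -0.57711935
exp(-rT) = 0.98609754
N(d1) = 0.41154753; N(d2) = 0.28192942
C = S_0' * N(d1) - K * exp(-rT) * N(d2) = 86.95603119 * 0.41154753 - 101.5900 * 0.98609754 * 0.28192942 = 7.5435

Answer: Price = 7.5435


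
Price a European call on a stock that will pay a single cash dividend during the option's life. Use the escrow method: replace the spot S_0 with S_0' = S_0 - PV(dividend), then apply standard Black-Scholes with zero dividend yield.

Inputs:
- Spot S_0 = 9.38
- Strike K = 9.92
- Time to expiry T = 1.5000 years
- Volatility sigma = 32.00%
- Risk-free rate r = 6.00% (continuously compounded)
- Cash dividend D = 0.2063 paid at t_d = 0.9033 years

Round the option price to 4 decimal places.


Answer: Price = 1.4777

Derivation:
PV(D) = D * exp(-r * t_d) = 0.2063 * 0.94724453 = 0.19541655
S_0' = S_0 - PV(D) = 9.3800 - 0.19541655 = 9.18458345
d1 = (ln(S_0'/K) + (r + sigma^2/2)*T) / (sigma*sqrt(T)) = 0.22906160
d2 = d1 - sigma*sqrt(T) = -0.16285676
exp(-rT) = 0.91393119
N(d1) = 0.59058948; N(d2) = 0.43531561
C = S_0' * N(d1) - K * exp(-rT) * N(d2) = 9.18458345 * 0.59058948 - 9.9200 * 0.91393119 * 0.43531561 = 1.4777


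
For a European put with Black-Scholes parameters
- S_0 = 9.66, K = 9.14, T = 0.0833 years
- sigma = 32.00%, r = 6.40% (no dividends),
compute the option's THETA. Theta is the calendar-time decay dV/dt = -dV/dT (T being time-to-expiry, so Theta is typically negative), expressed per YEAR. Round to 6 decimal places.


d1 = 0.7030222380; d2 = 0.6106646720
phi(d1) = 0.3115926146; exp(-qT) = 1.0000000000; exp(-rT) = 0.9946829856
Theta = -S*exp(-qT)*phi(d1)*sigma/(2*sqrt(T)) + r*K*exp(-rT)*N(-d2) - q*S*exp(-qT)*N(-d1)
N(-d1) = 0.2410209455; N(-d2) = 0.2707107993; sqrt(T) = 0.2886173938
Term 1 = -9.6600 * 1.0000000000 * 0.3115926146 * 0.3200 / (2 * 0.2886173938) = -1.6686365946
Term 2 = 0.0640 * 9.1400 * 0.9946829856 * 0.2707107993 = 0.1575130134
Term 3 = 0 (no dividend yield, q = 0)
Theta = -1.6686365946 + (0.1575130134) + (0.0000000000) = -1.511124

Answer: Theta = -1.511124


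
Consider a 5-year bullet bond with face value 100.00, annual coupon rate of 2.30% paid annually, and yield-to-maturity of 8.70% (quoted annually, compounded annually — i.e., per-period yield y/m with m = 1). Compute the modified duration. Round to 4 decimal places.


Coupon per period c = face * coupon_rate / m = 2.300000
Periods per year m = 1; per-period yield y/m = 0.087000
Number of cashflows N = 5
Cashflows (t years, CF_t, discount factor 1/(1+y/m)^(m*t), PV):
  t = 1.0000: CF_t = 2.300000, DF = 0.919963, PV = 2.115915
  t = 2.0000: CF_t = 2.300000, DF = 0.846332, PV = 1.946564
  t = 3.0000: CF_t = 2.300000, DF = 0.778595, PV = 1.790767
  t = 4.0000: CF_t = 2.300000, DF = 0.716278, PV = 1.647440
  t = 5.0000: CF_t = 102.300000, DF = 0.658950, PV = 67.410557
Price P = sum_t PV_t = 74.911244
First compute Macaulay numerator sum_t t * PV_t:
  t * PV_t at t = 1.0000: 2.115915
  t * PV_t at t = 2.0000: 3.893129
  t * PV_t at t = 3.0000: 5.372302
  t * PV_t at t = 4.0000: 6.589761
  t * PV_t at t = 5.0000: 337.052783
Macaulay duration D = 355.023890 / 74.911244 = 4.739260
Modified duration = D / (1 + y/m) = 4.739260 / (1 + 0.087000) = 4.359945

Answer: Modified duration = 4.3599


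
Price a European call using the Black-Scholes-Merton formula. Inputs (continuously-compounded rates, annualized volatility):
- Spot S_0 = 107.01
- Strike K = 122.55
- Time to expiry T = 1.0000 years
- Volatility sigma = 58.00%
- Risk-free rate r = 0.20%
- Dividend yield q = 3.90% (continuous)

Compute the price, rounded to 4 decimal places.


d1 = (ln(S/K) + (r - q + 0.5*sigma^2) * T) / (sigma * sqrt(T)) = -0.00758073
d2 = d1 - sigma * sqrt(T) = -0.58758073
exp(-rT) = 0.99800200; exp(-qT) = 0.96175071
C = S_0 * exp(-qT) * N(d1) - K * exp(-rT) * N(d2)
N(d1) = 0.49697576; N(d2) = 0.27840688
C = 107.0100 * 0.96175071 * 0.49697576 - 122.5500 * 0.99800200 * 0.27840688 = 17.0966

Answer: Price = 17.0966


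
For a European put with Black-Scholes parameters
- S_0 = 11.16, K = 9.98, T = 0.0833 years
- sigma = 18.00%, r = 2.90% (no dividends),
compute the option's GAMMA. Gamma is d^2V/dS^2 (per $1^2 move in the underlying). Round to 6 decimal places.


d1 = 2.2235902216; d2 = 2.1716390907
phi(d1) = 0.0336711036; exp(-qT) = 1.0000000000; exp(-rT) = 0.9975872155
Gamma = exp(-qT) * phi(d1) / (S * sigma * sqrt(T)) = 1.0000000000 * 0.0336711036 / (11.1600 * 0.1800 * 0.2886173938) = 0.058076

Answer: Gamma = 0.058076


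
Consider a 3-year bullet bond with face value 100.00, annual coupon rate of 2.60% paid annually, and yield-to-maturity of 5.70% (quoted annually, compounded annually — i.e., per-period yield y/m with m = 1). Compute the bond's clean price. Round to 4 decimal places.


Coupon per period c = face * coupon_rate / m = 2.600000
Periods per year m = 1; per-period yield y/m = 0.057000
Number of cashflows N = 3
Cashflows (t years, CF_t, discount factor 1/(1+y/m)^(m*t), PV):
  t = 1.0000: CF_t = 2.600000, DF = 0.946074, PV = 2.459792
  t = 2.0000: CF_t = 2.600000, DF = 0.895056, PV = 2.327145
  t = 3.0000: CF_t = 102.600000, DF = 0.846789, PV = 86.880517
Price P = sum_t PV_t = 91.667454

Answer: Price = 91.6675


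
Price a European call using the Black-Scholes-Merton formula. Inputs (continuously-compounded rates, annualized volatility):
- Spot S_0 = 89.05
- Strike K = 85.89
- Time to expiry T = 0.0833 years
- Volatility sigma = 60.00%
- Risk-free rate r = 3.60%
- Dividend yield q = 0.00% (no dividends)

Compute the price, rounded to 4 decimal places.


Answer: Price = 7.8878

Derivation:
d1 = (ln(S/K) + (r - q + 0.5*sigma^2) * T) / (sigma * sqrt(T)) = 0.31254412
d2 = d1 - sigma * sqrt(T) = 0.13937369
exp(-rT) = 0.99700569; exp(-qT) = 1.00000000
C = S_0 * exp(-qT) * N(d1) - K * exp(-rT) * N(d2)
N(d1) = 0.62268648; N(d2) = 0.55542257
C = 89.0500 * 1.00000000 * 0.62268648 - 85.8900 * 0.99700569 * 0.55542257 = 7.8878


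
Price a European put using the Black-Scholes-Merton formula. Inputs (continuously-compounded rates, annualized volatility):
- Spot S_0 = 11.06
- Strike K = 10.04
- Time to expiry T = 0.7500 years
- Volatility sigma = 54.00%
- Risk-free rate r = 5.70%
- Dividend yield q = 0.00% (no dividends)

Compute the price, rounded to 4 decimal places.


Answer: Price = 1.2743

Derivation:
d1 = (ln(S/K) + (r - q + 0.5*sigma^2) * T) / (sigma * sqrt(T)) = 0.53214135
d2 = d1 - sigma * sqrt(T) = 0.06448763
exp(-rT) = 0.95815090; exp(-qT) = 1.00000000
P = K * exp(-rT) * N(-d2) - S_0 * exp(-qT) * N(-d1)
N(-d1) = 0.29731405; N(-d2) = 0.47429098
P = 10.0400 * 0.95815090 * 0.47429098 - 11.0600 * 1.00000000 * 0.29731405 = 1.2743


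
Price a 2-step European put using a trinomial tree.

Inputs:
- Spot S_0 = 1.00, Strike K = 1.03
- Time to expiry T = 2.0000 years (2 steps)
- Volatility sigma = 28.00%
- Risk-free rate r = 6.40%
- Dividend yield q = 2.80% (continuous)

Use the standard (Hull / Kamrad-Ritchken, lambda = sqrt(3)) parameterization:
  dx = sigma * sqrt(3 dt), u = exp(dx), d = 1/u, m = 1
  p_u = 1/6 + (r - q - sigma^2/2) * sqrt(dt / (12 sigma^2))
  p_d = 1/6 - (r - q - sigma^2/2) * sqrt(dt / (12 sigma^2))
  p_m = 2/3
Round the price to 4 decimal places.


Answer: Price = V(0,0) = 0.1123

Derivation:
dt = T/N = 1.000000; dx = sigma*sqrt(3*dt) = 0.484974
u = exp(dx) = 1.624133; d = 1/u = 0.615713
p_u = 0.163368, p_m = 0.666667, p_d = 0.169966
Discount per step: exp(-r*dt) = 0.938005
Stock lattice S(k, j) with j the centered position index:
  k=0: S(0,+0) = 1.0000
  k=1: S(1,-1) = 0.6157; S(1,+0) = 1.0000; S(1,+1) = 1.6241
  k=2: S(2,-2) = 0.3791; S(2,-1) = 0.6157; S(2,+0) = 1.0000; S(2,+1) = 1.6241; S(2,+2) = 2.6378
Terminal payoffs V(N, j) = max(K - S_T, 0):
  V(2,-2) = 0.650897; V(2,-1) = 0.414287; V(2,+0) = 0.030000; V(2,+1) = 0.000000; V(2,+2) = 0.000000
Backward induction: V(k, j) = exp(-r*dt) * [p_u * V(k+1, j+1) + p_m * V(k+1, j) + p_d * V(k+1, j-1)]
  V(1,-1) = exp(-r*dt) * [p_u*0.030000 + p_m*0.414287 + p_d*0.650897] = 0.367438
  V(1,+0) = exp(-r*dt) * [p_u*0.000000 + p_m*0.030000 + p_d*0.414287] = 0.084809
  V(1,+1) = exp(-r*dt) * [p_u*0.000000 + p_m*0.000000 + p_d*0.030000] = 0.004783
  V(0,+0) = exp(-r*dt) * [p_u*0.004783 + p_m*0.084809 + p_d*0.367438] = 0.112347


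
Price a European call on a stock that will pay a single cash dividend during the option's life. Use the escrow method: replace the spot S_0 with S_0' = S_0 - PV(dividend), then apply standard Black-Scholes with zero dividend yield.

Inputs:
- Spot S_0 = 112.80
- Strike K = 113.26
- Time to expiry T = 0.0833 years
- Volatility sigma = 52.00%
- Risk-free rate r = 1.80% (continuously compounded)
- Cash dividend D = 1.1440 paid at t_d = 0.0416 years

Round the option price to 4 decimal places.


PV(D) = D * exp(-r * t_d) = 1.1440 * 0.99925148 = 1.14314369
S_0' = S_0 - PV(D) = 112.8000 - 1.14314369 = 111.65685631
d1 = (ln(S_0'/K) + (r + sigma^2/2)*T) / (sigma*sqrt(T)) = -0.00995539
d2 = d1 - sigma*sqrt(T) = -0.16003643
exp(-rT) = 0.99850172
N(d1) = 0.49602844; N(d2) = 0.43642619
C = S_0' * N(d1) - K * exp(-rT) * N(d2) = 111.65685631 * 0.49602844 - 113.2600 * 0.99850172 * 0.43642619 = 6.0294

Answer: Price = 6.0294


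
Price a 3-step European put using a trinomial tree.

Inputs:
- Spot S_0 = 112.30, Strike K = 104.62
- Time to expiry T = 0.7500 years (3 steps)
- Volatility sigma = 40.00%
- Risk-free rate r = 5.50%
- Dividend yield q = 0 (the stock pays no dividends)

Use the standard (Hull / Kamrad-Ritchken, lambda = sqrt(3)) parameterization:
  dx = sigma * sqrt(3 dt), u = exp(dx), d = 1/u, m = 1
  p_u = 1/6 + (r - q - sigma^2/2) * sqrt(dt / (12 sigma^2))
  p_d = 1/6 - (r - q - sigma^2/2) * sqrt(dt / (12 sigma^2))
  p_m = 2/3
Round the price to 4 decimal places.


Answer: Price = V(0,0) = 9.2252

Derivation:
dt = T/N = 0.250000; dx = sigma*sqrt(3*dt) = 0.346410
u = exp(dx) = 1.413982; d = 1/u = 0.707222
p_u = 0.157646, p_m = 0.666667, p_d = 0.175688
Discount per step: exp(-r*dt) = 0.986344
Stock lattice S(k, j) with j the centered position index:
  k=0: S(0,+0) = 112.3000
  k=1: S(1,-1) = 79.4211; S(1,+0) = 112.3000; S(1,+1) = 158.7902
  k=2: S(2,-2) = 56.1684; S(2,-1) = 79.4211; S(2,+0) = 112.3000; S(2,+1) = 158.7902; S(2,+2) = 224.5266
  k=3: S(3,-3) = 39.7235; S(3,-2) = 56.1684; S(3,-1) = 79.4211; S(3,+0) = 112.3000; S(3,+1) = 158.7902; S(3,+2) = 224.5266; S(3,+3) = 317.4767
Terminal payoffs V(N, j) = max(K - S_T, 0):
  V(3,-3) = 64.896483; V(3,-2) = 48.451644; V(3,-1) = 25.198930; V(3,+0) = 0.000000; V(3,+1) = 0.000000; V(3,+2) = 0.000000; V(3,+3) = 0.000000
Backward induction: V(k, j) = exp(-r*dt) * [p_u * V(k+1, j+1) + p_m * V(k+1, j) + p_d * V(k+1, j-1)]
  V(2,-2) = exp(-r*dt) * [p_u*25.198930 + p_m*48.451644 + p_d*64.896483] = 47.024067
  V(2,-1) = exp(-r*dt) * [p_u*0.000000 + p_m*25.198930 + p_d*48.451644] = 24.965994
  V(2,+0) = exp(-r*dt) * [p_u*0.000000 + p_m*0.000000 + p_d*25.198930] = 4.366687
  V(2,+1) = exp(-r*dt) * [p_u*0.000000 + p_m*0.000000 + p_d*0.000000] = 0.000000
  V(2,+2) = exp(-r*dt) * [p_u*0.000000 + p_m*0.000000 + p_d*0.000000] = 0.000000
  V(1,-1) = exp(-r*dt) * [p_u*4.366687 + p_m*24.965994 + p_d*47.024067] = 25.244430
  V(1,+0) = exp(-r*dt) * [p_u*0.000000 + p_m*4.366687 + p_d*24.965994] = 7.197693
  V(1,+1) = exp(-r*dt) * [p_u*0.000000 + p_m*0.000000 + p_d*4.366687] = 0.756697
  V(0,+0) = exp(-r*dt) * [p_u*0.756697 + p_m*7.197693 + p_d*25.244430] = 9.225167


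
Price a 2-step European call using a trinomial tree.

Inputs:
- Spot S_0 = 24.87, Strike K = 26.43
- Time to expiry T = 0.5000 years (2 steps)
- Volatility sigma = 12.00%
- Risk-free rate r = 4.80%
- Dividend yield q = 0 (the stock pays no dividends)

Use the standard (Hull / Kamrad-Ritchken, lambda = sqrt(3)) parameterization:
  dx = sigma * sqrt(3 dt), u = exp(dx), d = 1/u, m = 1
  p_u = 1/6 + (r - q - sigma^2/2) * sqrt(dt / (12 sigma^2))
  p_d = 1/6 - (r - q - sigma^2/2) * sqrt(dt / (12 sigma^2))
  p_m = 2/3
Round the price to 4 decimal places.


dt = T/N = 0.250000; dx = sigma*sqrt(3*dt) = 0.103923
u = exp(dx) = 1.109515; d = 1/u = 0.901295
p_u = 0.215741, p_m = 0.666667, p_d = 0.117592
Discount per step: exp(-r*dt) = 0.988072
Stock lattice S(k, j) with j the centered position index:
  k=0: S(0,+0) = 24.8700
  k=1: S(1,-1) = 22.4152; S(1,+0) = 24.8700; S(1,+1) = 27.5936
  k=2: S(2,-2) = 20.2027; S(2,-1) = 22.4152; S(2,+0) = 24.8700; S(2,+1) = 27.5936; S(2,+2) = 30.6156
Terminal payoffs V(N, j) = max(S_T - K, 0):
  V(2,-2) = 0.000000; V(2,-1) = 0.000000; V(2,+0) = 0.000000; V(2,+1) = 1.163640; V(2,+2) = 4.185559
Backward induction: V(k, j) = exp(-r*dt) * [p_u * V(k+1, j+1) + p_m * V(k+1, j) + p_d * V(k+1, j-1)]
  V(1,-1) = exp(-r*dt) * [p_u*0.000000 + p_m*0.000000 + p_d*0.000000] = 0.000000
  V(1,+0) = exp(-r*dt) * [p_u*1.163640 + p_m*0.000000 + p_d*0.000000] = 0.248051
  V(1,+1) = exp(-r*dt) * [p_u*4.185559 + p_m*1.163640 + p_d*0.000000] = 1.658734
  V(0,+0) = exp(-r*dt) * [p_u*1.658734 + p_m*0.248051 + p_d*0.000000] = 0.516984

Answer: Price = V(0,0) = 0.5170


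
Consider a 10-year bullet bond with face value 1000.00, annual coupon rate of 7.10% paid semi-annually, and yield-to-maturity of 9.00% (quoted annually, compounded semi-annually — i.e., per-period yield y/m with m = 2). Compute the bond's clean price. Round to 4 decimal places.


Answer: Price = 876.4246

Derivation:
Coupon per period c = face * coupon_rate / m = 35.500000
Periods per year m = 2; per-period yield y/m = 0.045000
Number of cashflows N = 20
Cashflows (t years, CF_t, discount factor 1/(1+y/m)^(m*t), PV):
  t = 0.5000: CF_t = 35.500000, DF = 0.956938, PV = 33.971292
  t = 1.0000: CF_t = 35.500000, DF = 0.915730, PV = 32.508413
  t = 1.5000: CF_t = 35.500000, DF = 0.876297, PV = 31.108529
  t = 2.0000: CF_t = 35.500000, DF = 0.838561, PV = 29.768928
  t = 2.5000: CF_t = 35.500000, DF = 0.802451, PV = 28.487012
  t = 3.0000: CF_t = 35.500000, DF = 0.767896, PV = 27.260299
  t = 3.5000: CF_t = 35.500000, DF = 0.734828, PV = 26.086410
  t = 4.0000: CF_t = 35.500000, DF = 0.703185, PV = 24.963072
  t = 4.5000: CF_t = 35.500000, DF = 0.672904, PV = 23.888107
  t = 5.0000: CF_t = 35.500000, DF = 0.643928, PV = 22.859433
  t = 5.5000: CF_t = 35.500000, DF = 0.616199, PV = 21.875055
  t = 6.0000: CF_t = 35.500000, DF = 0.589664, PV = 20.933067
  t = 6.5000: CF_t = 35.500000, DF = 0.564272, PV = 20.031643
  t = 7.0000: CF_t = 35.500000, DF = 0.539973, PV = 19.169037
  t = 7.5000: CF_t = 35.500000, DF = 0.516720, PV = 18.343576
  t = 8.0000: CF_t = 35.500000, DF = 0.494469, PV = 17.553661
  t = 8.5000: CF_t = 35.500000, DF = 0.473176, PV = 16.797762
  t = 9.0000: CF_t = 35.500000, DF = 0.452800, PV = 16.074413
  t = 9.5000: CF_t = 35.500000, DF = 0.433302, PV = 15.382213
  t = 10.0000: CF_t = 1035.500000, DF = 0.414643, PV = 429.362681
Price P = sum_t PV_t = 876.424604


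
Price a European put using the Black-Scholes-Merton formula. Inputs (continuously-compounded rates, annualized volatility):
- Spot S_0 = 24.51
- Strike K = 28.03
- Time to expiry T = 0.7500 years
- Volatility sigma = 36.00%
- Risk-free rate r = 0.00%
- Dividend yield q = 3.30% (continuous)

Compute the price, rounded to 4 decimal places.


d1 = (ln(S/K) + (r - q + 0.5*sigma^2) * T) / (sigma * sqrt(T)) = -0.35392908
d2 = d1 - sigma * sqrt(T) = -0.66569823
exp(-rT) = 1.00000000; exp(-qT) = 0.97555377
P = K * exp(-rT) * N(-d2) - S_0 * exp(-qT) * N(-d1)
N(-d1) = 0.63830398; N(-d2) = 0.74719800
P = 28.0300 * 1.00000000 * 0.74719800 - 24.5100 * 0.97555377 * 0.63830398 = 5.6816

Answer: Price = 5.6816


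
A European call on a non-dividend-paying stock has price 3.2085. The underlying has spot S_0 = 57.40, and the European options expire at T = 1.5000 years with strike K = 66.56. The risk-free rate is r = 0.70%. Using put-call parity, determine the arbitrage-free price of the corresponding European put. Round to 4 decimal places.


Answer: Put price = 11.6733

Derivation:
Put-call parity: C - P = S_0 * exp(-qT) - K * exp(-rT).
S_0 * exp(-qT) = 57.4000 * 1.00000000 = 57.40000000
K * exp(-rT) = 66.5600 * 0.98955493 = 65.86477631
P = C - S*exp(-qT) + K*exp(-rT)
P = 3.2085 - 57.40000000 + 65.86477631 = 11.6733


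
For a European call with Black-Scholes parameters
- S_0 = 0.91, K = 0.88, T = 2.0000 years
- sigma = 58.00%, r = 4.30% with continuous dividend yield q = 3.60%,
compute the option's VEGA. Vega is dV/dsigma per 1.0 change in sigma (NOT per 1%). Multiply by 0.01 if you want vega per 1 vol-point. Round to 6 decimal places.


Answer: Vega = 0.428178

Derivation:
d1 = 0.4680592052; d2 = -0.3521846610
phi(d1) = 0.3575506520; exp(-qT) = 0.9305308958; exp(-rT) = 0.9175942312
Vega = S * exp(-qT) * phi(d1) * sqrt(T) = 0.9100 * 0.9305308958 * 0.3575506520 * 1.4142135624 = 0.428178


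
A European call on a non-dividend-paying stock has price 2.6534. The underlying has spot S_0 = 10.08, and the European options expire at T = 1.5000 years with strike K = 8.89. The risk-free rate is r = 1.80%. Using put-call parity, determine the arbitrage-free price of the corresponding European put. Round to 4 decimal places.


Put-call parity: C - P = S_0 * exp(-qT) - K * exp(-rT).
S_0 * exp(-qT) = 10.0800 * 1.00000000 = 10.08000000
K * exp(-rT) = 8.8900 * 0.97336124 = 8.65318144
P = C - S*exp(-qT) + K*exp(-rT)
P = 2.6534 - 10.08000000 + 8.65318144 = 1.2266

Answer: Put price = 1.2266


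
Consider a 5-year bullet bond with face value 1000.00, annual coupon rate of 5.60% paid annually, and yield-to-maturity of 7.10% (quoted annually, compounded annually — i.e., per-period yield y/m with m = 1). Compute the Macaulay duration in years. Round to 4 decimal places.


Answer: Macaulay duration = 4.4787 years

Derivation:
Coupon per period c = face * coupon_rate / m = 56.000000
Periods per year m = 1; per-period yield y/m = 0.071000
Number of cashflows N = 5
Cashflows (t years, CF_t, discount factor 1/(1+y/m)^(m*t), PV):
  t = 1.0000: CF_t = 56.000000, DF = 0.933707, PV = 52.287582
  t = 2.0000: CF_t = 56.000000, DF = 0.871808, PV = 48.821271
  t = 3.0000: CF_t = 56.000000, DF = 0.814013, PV = 45.584754
  t = 4.0000: CF_t = 56.000000, DF = 0.760050, PV = 42.562795
  t = 5.0000: CF_t = 1056.000000, DF = 0.709664, PV = 749.404961
Price P = sum_t PV_t = 938.661364
Macaulay numerator sum_t t * PV_t:
  t * PV_t at t = 1.0000: 52.287582
  t * PV_t at t = 2.0000: 97.642543
  t * PV_t at t = 3.0000: 136.754262
  t * PV_t at t = 4.0000: 170.251182
  t * PV_t at t = 5.0000: 3747.024807
Macaulay duration D = (sum_t t * PV_t) / P = 4203.960375 / 938.661364 = 4.478676


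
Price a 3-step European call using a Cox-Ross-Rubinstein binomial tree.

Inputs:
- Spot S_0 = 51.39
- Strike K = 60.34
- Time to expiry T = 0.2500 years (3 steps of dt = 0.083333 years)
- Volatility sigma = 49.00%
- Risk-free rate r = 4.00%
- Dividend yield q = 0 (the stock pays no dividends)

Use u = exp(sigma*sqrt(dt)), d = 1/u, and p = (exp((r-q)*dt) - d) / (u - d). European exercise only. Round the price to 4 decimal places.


dt = T/N = 0.083333
u = exp(sigma*sqrt(dt)) = 1.151944; d = 1/u = 0.868098
p = (exp((r-q)*dt) - d) / (u - d) = 0.476459
Discount per step: exp(-r*dt) = 0.996672
Stock lattice S(k, i) with i counting down-moves:
  k=0: S(0,0) = 51.3900
  k=1: S(1,0) = 59.1984; S(1,1) = 44.6115
  k=2: S(2,0) = 68.1932; S(2,1) = 51.3900; S(2,2) = 38.7272
  k=3: S(3,0) = 78.5548; S(3,1) = 59.1984; S(3,2) = 44.6115; S(3,3) = 33.6190
Terminal payoffs V(N, i) = max(S_T - K, 0):
  V(3,0) = 18.214767; V(3,1) = 0.000000; V(3,2) = 0.000000; V(3,3) = 0.000000
Backward induction: V(k, i) = exp(-r*dt) * [p * V(k+1, i) + (1-p) * V(k+1, i+1)].
  V(2,0) = exp(-r*dt) * [p*18.214767 + (1-p)*0.000000] = 8.649713
  V(2,1) = exp(-r*dt) * [p*0.000000 + (1-p)*0.000000] = 0.000000
  V(2,2) = exp(-r*dt) * [p*0.000000 + (1-p)*0.000000] = 0.000000
  V(1,0) = exp(-r*dt) * [p*8.649713 + (1-p)*0.000000] = 4.107521
  V(1,1) = exp(-r*dt) * [p*0.000000 + (1-p)*0.000000] = 0.000000
  V(0,0) = exp(-r*dt) * [p*4.107521 + (1-p)*0.000000] = 1.950553

Answer: Price = V(0,0) = 1.9506
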